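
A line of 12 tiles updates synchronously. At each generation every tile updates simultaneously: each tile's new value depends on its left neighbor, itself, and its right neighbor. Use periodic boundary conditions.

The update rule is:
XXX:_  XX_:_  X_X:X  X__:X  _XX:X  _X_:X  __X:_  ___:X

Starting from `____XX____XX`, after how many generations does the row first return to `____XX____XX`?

15

generation 1: XXX_X_XXX_X_
generation 2: X__XXXX__XXX
generation 3: _X_X___X_X__
generation 4: _XXXXX_XXXXX
generation 5: XX____XX____
generation 6: X_XXX_X_XXX_
generation 7: XXX__XXXX__X
generation 8: ___X_X___X_X
generation 9: XX_XXXXX_XXX
generation 10: __XX____XX__
generation 11: X_X_XXX_X_XX
generation 12: _XXXX__XXXX_
generation 13: _X___X_X___X
generation 14: XXXX_XXXXX_X
generation 15: ____XX____XX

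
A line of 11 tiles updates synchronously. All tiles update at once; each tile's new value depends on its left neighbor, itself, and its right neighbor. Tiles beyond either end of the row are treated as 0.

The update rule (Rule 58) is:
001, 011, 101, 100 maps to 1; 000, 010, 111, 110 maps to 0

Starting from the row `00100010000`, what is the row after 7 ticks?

01010101010

tick 1: 01010101000
tick 2: 10101010100
tick 3: 01010101010
tick 4: 10101010101
tick 5: 01010101010  (repeats tick 3; period 2)
tick 7: 01010101010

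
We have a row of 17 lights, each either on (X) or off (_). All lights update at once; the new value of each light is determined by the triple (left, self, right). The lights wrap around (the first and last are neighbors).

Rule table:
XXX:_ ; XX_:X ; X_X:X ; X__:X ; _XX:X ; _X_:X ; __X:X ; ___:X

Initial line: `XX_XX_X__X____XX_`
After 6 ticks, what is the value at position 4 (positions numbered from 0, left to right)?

_

XXXXXXXXXXXXXXXXX
_________________
XXXXXXXXXXXXXXXXX  (repeats tick 1; period 2)
tick 6: _________________
position 4 holds _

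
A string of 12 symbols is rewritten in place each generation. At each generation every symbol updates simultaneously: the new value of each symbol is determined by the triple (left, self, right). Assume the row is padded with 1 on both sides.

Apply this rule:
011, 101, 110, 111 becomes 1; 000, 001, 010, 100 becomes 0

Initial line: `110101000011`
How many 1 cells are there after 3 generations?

generation 1: 111010000011
generation 2: 111100000011
generation 3: 111100000011
count of 1: 6

6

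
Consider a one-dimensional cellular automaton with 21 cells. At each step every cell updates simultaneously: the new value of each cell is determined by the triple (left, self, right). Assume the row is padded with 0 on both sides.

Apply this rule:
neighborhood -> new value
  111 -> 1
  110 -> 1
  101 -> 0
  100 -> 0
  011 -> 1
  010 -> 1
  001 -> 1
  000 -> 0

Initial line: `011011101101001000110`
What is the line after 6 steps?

111011101101011011110

111011101101011001110
111011101101011011110
111011101101011011110  (fixed point — unchanged through step 6)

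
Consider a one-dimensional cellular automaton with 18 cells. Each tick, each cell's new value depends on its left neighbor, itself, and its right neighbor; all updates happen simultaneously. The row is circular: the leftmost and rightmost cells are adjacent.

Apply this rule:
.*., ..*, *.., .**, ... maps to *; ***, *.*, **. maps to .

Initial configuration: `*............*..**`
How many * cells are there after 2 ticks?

tick 1: .****************.
tick 2: **...............*
count of *: 3

3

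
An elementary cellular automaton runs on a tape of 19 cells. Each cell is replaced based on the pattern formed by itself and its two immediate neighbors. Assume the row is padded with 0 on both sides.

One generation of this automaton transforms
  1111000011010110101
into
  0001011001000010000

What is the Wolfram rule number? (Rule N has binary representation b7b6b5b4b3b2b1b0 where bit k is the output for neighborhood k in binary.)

position 1: 111 → 0  (bit 7 = 0)
position 3: 110 → 1  (bit 6 = 1)
position 10: 101 → 0  (bit 5 = 0)
position 4: 100 → 0  (bit 4 = 0)
position 0: 011 → 0  (bit 3 = 0)
position 11: 010 → 0  (bit 2 = 0)
position 7: 001 → 0  (bit 1 = 0)
position 5: 000 → 1  (bit 0 = 1)
bits b7..b0 = 01000001 = 65

65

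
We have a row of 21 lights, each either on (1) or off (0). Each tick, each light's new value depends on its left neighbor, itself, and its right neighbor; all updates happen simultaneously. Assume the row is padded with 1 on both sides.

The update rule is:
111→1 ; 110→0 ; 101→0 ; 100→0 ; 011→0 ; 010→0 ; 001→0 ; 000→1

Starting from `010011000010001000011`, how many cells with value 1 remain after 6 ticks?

10

000000011000100011001
011111000010001000000
001110011000100011110
000100000010001001100
010001111000100000000
000100110010001111110
count of 1: 10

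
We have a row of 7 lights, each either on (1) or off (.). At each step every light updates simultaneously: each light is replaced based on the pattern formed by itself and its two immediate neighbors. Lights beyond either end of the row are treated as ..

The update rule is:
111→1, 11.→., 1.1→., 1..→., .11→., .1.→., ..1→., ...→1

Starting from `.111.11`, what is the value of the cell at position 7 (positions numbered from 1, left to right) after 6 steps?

.

step 1: ..1....
step 2: 1...111
step 3: ..1..1.
step 4: 1......
step 5: ..11111
step 6: 1..111.
position 7 holds .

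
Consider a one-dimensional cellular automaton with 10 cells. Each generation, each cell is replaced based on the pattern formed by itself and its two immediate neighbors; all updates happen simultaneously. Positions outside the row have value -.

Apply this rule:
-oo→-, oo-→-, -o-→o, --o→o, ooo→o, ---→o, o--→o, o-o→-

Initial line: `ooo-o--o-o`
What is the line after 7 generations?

oooooo--oo

-o--oooo-o
oooo-oo--o
-oo----ooo
o--oooo-o-
ooo-oo--oo
-o----oo--
oooooo--oo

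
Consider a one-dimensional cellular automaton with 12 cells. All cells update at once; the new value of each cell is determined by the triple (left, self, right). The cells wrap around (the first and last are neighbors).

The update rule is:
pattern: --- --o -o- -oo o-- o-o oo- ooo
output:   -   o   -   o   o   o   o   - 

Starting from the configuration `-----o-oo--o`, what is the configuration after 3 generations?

o---o-ooooo-
-o-o-oo---oo
o-o-oooo-ooo

o-o-oooo-ooo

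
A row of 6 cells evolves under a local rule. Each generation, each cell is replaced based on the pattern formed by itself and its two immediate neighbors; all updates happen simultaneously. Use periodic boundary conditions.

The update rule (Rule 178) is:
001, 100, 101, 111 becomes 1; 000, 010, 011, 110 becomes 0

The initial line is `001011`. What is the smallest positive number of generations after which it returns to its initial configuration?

2

generation 1: 110100
generation 2: 001011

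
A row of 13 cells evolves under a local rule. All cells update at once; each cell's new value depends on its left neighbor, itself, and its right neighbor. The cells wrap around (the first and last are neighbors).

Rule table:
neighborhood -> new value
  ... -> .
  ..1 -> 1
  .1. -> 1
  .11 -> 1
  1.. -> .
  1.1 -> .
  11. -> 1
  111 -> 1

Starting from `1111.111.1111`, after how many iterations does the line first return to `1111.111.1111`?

1111.111.1111

1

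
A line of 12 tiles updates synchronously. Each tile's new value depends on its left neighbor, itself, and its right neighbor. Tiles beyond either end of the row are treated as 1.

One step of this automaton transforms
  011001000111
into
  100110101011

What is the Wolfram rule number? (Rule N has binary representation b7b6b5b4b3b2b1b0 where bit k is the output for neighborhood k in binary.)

178

position 10: 111 → 1  (bit 7 = 1)
position 2: 110 → 0  (bit 6 = 0)
position 0: 101 → 1  (bit 5 = 1)
position 3: 100 → 1  (bit 4 = 1)
position 1: 011 → 0  (bit 3 = 0)
position 5: 010 → 0  (bit 2 = 0)
position 4: 001 → 1  (bit 1 = 1)
position 7: 000 → 0  (bit 0 = 0)
bits b7..b0 = 10110010 = 178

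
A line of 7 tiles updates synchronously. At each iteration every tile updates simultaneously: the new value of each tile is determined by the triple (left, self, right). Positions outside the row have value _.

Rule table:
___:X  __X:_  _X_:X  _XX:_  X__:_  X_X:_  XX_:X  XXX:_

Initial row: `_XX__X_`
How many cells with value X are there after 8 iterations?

iteration 1: __X__X_
iteration 2: X_X__X_
iteration 3: X_X__X_  (fixed point — unchanged through iteration 8)
count of X: 3

3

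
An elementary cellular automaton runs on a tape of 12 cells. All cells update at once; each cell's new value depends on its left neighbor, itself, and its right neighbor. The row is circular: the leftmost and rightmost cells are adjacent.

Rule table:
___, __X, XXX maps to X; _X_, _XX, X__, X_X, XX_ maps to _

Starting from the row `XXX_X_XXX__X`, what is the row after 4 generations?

generation 1: XX_____X__X_
generation 2: ___XXXX__X__
generation 3: XXX_XX__X__X
generation 4: XX_____X__X_

XX_____X__X_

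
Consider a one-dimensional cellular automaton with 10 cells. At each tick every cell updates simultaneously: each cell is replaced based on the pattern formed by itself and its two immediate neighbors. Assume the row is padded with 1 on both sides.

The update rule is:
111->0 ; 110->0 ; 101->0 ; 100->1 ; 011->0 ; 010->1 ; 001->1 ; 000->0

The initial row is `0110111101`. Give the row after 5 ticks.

tick 1: 0000000000
tick 2: 1000000001
tick 3: 0100000010
tick 4: 0110000110
tick 5: 0001001000

0001001000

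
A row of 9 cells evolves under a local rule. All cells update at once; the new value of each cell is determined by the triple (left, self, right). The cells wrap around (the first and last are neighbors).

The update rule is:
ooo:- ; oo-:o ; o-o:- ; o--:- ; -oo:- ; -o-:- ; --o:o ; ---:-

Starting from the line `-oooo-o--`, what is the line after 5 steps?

o----o---

o---o----
---o----o
--o----o-
-o----o--
o----o---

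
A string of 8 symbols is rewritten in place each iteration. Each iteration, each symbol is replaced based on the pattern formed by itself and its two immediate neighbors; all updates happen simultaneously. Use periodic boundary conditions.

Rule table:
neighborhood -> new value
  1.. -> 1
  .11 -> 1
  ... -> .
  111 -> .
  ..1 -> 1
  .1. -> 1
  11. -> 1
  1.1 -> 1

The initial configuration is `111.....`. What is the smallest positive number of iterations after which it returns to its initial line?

1.11...1
11111.11
....111.
...11.11
1.111111
111.....

6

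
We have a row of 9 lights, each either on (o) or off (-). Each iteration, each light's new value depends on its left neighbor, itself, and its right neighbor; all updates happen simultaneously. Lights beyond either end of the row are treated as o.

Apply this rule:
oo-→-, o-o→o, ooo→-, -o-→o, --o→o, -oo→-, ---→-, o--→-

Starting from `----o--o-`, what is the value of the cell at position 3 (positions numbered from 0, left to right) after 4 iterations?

---oo-ooo
--o--o---
-oo-oo--o
o--o---o-
position 3 holds o

o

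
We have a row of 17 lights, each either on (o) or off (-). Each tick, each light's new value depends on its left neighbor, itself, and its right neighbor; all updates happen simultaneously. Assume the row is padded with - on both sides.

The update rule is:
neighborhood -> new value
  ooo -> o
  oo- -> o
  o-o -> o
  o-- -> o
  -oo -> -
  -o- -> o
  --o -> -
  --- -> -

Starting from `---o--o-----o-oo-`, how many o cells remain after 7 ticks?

5

---oo-oo----oo-oo
----oo-oo----oo-o
-----oo-oo----ooo
------oo-oo----oo
-------oo-oo----o
--------oo-oo---o
---------oo-oo--o
count of o: 5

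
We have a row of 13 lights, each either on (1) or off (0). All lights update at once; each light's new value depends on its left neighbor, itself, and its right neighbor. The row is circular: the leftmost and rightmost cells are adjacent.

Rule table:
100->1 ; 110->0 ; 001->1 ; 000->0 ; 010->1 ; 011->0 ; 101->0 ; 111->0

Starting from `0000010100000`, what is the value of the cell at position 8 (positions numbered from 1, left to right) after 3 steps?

0

step 1: 0000110110000
step 2: 0001000001000
step 3: 0011100011100
position 8 holds 0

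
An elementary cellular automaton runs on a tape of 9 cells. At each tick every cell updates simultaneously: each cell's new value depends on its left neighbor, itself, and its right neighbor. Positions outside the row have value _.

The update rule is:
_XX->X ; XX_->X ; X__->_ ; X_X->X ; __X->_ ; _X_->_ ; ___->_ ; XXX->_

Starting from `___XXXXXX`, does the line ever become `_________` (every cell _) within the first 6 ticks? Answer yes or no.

tick 1: ___X____X
tick 2: _________
all cells are _ at tick 2

yes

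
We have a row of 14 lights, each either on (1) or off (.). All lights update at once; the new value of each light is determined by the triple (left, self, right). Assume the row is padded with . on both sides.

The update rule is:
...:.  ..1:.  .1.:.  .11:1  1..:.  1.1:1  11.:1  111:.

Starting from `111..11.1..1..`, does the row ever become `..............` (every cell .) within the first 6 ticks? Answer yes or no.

yes

tick 1: 1.1..111......
tick 2: .1...1.1......
tick 3: ......1.......
tick 4: ..............
all cells are . at tick 4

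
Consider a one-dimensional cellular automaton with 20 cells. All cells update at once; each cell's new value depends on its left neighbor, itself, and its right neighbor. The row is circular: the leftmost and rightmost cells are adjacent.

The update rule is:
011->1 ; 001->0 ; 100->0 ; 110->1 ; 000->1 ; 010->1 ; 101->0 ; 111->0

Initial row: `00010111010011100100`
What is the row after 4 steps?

01010101010010100101

11010101010010100101
01010101010010100101
01010101010010100101  (fixed point — unchanged through step 4)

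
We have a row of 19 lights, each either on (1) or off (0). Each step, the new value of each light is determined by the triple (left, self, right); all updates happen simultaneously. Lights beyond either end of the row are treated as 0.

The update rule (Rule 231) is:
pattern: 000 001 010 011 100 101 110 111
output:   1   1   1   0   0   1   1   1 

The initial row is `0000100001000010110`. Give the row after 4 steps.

1101111101111011110

1111101111011111010
0111110111101111110
1011111011110111110
1101111101111011110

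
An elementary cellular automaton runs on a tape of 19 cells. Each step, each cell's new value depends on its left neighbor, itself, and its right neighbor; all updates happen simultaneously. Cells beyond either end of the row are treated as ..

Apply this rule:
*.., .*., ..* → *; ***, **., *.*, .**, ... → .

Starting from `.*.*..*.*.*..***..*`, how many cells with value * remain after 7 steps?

**.****.*.***...***
........*....*.*...
.......***..**.**..
......*...**.....*.
.....***.*..*...***
....*....*****.*...
...***..*......**..
count of *: 6

6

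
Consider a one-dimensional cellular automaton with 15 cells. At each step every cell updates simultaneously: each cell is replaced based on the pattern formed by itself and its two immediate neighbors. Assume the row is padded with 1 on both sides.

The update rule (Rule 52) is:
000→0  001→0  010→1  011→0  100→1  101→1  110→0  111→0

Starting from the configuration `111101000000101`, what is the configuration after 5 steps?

000100000110000

000011100000110
100000010000001
010000011000000
111000000100000
000100000110000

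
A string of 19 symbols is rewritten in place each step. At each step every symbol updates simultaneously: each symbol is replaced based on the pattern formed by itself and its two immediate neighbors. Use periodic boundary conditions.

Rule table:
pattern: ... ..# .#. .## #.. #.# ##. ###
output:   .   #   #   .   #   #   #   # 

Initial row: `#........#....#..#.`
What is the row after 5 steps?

##......###..######
###....#.####.#####
####..###.####.####
######.###.####.###
#######.###.####.##

#######.###.####.##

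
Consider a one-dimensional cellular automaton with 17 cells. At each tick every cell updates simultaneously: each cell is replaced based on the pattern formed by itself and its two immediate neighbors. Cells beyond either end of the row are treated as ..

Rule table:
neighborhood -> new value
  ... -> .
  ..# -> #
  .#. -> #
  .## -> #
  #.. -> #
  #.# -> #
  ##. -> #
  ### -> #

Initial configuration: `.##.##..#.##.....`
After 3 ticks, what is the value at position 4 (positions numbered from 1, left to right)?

#

#############....
##############...
###############..
position 4 holds #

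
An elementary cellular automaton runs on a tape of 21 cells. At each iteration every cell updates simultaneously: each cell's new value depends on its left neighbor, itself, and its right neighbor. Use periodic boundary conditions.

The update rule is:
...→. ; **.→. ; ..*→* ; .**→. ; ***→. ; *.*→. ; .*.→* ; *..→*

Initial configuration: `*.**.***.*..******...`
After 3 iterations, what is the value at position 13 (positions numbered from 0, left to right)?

*

iteration 1: *........***......*.*
iteration 2: .*......*...*....**..
iteration 3: ***....***.***..*..*.
position 13 holds *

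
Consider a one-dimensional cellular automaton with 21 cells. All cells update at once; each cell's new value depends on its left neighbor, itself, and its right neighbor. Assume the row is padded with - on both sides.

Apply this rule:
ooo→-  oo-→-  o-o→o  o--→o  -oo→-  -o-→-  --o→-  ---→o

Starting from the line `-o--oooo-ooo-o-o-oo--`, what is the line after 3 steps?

step 1: --o-----o---o-o-o--oo
step 2: o--oooo--oo--o-o-o---
step 3: -o-----o---o--o-o-ooo

-o-----o---o--o-o-ooo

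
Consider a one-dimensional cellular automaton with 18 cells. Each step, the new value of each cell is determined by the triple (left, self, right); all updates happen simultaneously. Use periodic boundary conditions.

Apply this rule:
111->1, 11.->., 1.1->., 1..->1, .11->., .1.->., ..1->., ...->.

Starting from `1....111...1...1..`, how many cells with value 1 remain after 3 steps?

4

.1....1.1...1...1.
..1......1...1...1
1..1......1...1...
count of 1: 4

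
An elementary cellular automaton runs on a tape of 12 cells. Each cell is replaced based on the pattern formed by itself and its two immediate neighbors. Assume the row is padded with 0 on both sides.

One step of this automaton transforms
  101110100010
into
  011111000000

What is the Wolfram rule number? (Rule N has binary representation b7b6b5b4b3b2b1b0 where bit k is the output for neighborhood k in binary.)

position 3: 111 → 1  (bit 7 = 1)
position 4: 110 → 1  (bit 6 = 1)
position 1: 101 → 1  (bit 5 = 1)
position 7: 100 → 0  (bit 4 = 0)
position 2: 011 → 1  (bit 3 = 1)
position 0: 010 → 0  (bit 2 = 0)
position 9: 001 → 0  (bit 1 = 0)
position 8: 000 → 0  (bit 0 = 0)
bits b7..b0 = 11101000 = 232

232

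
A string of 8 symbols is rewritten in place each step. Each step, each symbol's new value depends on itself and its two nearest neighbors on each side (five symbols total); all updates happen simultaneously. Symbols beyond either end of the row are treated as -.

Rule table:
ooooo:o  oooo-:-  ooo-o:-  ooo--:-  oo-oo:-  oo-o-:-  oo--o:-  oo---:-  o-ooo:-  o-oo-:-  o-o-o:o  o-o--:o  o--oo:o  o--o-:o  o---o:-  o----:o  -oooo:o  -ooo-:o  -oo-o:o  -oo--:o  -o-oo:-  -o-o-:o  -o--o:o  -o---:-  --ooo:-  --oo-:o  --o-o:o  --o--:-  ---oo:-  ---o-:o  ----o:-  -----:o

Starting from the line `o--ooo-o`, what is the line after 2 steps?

-oo-ooo-

-oo-o--o
-oo-ooo-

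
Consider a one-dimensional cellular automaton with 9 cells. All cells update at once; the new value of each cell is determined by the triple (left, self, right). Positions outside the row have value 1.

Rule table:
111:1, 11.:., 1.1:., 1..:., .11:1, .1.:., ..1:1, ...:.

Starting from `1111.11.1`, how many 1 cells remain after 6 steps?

6

111..1..1
11..1..11
1..1..111
..1..1111
.1..11111
...111111
count of 1: 6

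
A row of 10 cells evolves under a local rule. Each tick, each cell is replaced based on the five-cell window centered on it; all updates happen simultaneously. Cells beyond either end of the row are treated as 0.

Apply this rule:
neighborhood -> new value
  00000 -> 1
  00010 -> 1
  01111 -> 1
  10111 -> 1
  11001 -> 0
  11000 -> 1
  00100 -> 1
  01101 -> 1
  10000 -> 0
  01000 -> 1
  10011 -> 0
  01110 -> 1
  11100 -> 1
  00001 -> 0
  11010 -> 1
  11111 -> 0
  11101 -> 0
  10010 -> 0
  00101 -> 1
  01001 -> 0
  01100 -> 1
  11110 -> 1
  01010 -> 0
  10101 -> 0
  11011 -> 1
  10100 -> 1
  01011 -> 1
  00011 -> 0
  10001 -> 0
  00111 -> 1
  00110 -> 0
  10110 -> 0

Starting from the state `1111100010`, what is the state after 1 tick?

1101110111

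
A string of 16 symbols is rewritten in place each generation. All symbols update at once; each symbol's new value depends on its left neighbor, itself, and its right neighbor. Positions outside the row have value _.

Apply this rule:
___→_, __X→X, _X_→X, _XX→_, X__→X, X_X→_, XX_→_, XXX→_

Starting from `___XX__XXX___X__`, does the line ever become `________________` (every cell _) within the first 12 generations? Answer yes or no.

__X__XX___X_XXX_
_XXXX__X_XX____X
X____XXX___X__XX
XX__X___X_XXXX__
__XXXX_XX_____X_
_X_______X___XXX
XXX_____XXX_X___
___X___X____XX__
__XXX_XXX__X__X_
_X_______XXXXXXX
XXX_____X_______
___X___XXX______
generation 12 is ___X___XXX______, still not uniform _

no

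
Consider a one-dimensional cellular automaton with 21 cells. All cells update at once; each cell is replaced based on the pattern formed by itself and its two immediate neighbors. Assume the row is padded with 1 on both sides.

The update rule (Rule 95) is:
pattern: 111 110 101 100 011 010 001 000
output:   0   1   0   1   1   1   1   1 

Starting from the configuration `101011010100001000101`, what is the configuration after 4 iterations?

101011010111111111101
101011010100000000101
101011010111111111101  (repeats iteration 1; period 2)
iteration 4: 101011010100000000101

101011010100000000101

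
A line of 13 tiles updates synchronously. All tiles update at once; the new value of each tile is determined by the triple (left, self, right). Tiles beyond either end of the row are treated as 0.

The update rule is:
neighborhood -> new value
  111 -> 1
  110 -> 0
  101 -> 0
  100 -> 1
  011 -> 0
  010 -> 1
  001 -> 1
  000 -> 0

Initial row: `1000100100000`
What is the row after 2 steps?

0000111101000

1101111110000
0000111101000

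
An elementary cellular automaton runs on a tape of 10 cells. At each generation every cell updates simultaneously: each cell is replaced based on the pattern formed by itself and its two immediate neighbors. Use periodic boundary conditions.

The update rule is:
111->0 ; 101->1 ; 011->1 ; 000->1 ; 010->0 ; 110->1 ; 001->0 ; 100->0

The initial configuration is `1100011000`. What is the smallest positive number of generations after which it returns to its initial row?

1101011010
1110111101
0011100111
0010100101
0001000010
1100011000

6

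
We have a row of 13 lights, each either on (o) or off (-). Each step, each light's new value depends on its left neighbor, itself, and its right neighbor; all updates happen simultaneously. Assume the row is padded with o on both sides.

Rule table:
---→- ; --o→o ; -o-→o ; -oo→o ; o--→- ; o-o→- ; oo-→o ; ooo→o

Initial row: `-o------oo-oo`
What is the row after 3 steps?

-o-----ooo-oo
-o----oooo-oo
-o---ooooo-oo

-o---ooooo-oo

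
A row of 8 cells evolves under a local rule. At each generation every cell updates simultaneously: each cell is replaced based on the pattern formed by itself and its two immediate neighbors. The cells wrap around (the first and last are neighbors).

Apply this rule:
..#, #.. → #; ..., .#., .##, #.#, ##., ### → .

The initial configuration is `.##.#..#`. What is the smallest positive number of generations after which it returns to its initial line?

.....##.
....#..#
#..#.##.
.##.....
#..#....
.##.#..#

6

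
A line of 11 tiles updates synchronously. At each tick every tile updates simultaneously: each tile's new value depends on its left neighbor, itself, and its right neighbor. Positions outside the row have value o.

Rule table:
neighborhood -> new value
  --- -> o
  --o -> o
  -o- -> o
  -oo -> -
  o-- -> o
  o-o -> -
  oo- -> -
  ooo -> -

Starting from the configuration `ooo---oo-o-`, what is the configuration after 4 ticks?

ooo---ooooo

---ooo---o-
ooo---oooo-
---ooo-----
ooo---ooooo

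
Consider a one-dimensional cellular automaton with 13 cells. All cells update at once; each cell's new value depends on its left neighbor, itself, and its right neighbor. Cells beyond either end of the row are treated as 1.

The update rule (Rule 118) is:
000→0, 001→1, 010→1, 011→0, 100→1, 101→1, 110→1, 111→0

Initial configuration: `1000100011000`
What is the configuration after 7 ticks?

1110110101101

1101110101101
0110011110110
1011100011011
1100110101100
0111011110111
1001100011000
1110110101101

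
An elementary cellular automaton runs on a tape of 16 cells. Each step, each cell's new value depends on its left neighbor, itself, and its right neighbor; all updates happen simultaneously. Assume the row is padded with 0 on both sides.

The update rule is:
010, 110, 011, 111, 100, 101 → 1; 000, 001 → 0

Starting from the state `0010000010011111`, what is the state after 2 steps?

0011100011111111

step 1: 0011000011011111
step 2: 0011100011111111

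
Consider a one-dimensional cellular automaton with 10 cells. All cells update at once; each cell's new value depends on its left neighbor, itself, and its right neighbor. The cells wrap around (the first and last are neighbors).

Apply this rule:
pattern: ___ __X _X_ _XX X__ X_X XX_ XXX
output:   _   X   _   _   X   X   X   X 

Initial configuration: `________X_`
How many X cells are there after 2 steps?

3

_______X_X
X_____X_X_
count of X: 3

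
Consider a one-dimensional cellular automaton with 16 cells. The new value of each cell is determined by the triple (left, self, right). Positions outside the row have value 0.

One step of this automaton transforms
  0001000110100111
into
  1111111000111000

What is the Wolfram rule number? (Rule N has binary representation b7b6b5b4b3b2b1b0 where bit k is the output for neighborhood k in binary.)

position 14: 111 → 0  (bit 7 = 0)
position 8: 110 → 0  (bit 6 = 0)
position 9: 101 → 0  (bit 5 = 0)
position 4: 100 → 1  (bit 4 = 1)
position 7: 011 → 0  (bit 3 = 0)
position 3: 010 → 1  (bit 2 = 1)
position 2: 001 → 1  (bit 1 = 1)
position 0: 000 → 1  (bit 0 = 1)
bits b7..b0 = 00010111 = 23

23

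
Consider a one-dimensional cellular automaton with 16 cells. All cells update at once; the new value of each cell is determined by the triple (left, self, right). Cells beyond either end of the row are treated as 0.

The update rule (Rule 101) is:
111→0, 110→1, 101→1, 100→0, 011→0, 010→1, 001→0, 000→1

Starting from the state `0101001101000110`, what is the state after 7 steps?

1111010111010010

0111000111010010
0001010001110010
1101110100010010
0110011101010010
0010000111110010
1010110000010010
1111010111010010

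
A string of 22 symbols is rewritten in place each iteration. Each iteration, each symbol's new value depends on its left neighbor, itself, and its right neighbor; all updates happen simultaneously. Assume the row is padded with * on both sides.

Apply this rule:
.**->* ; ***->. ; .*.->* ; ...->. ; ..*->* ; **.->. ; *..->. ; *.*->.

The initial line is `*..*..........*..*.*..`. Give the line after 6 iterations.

.*......**..**..**..*.

..**.........**.**.*.*
.**.........**..*..*.*
.*.........**..**.**.*
.*........**..**..*..*
.*.......**..**..**.**
.*......**..**..**..*.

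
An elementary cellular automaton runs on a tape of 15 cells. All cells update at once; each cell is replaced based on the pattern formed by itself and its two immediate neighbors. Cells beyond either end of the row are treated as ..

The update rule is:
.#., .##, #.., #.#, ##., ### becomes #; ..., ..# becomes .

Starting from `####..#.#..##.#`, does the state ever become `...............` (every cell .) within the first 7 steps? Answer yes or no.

step 1: #####.####.####
step 2: ###############
step 3: ###############  (fixed point — unchanged through step 7)
step 7 is ###############, still not uniform .

no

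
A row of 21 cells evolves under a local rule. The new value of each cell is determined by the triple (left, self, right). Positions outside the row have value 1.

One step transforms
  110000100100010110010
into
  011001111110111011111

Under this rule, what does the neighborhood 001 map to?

At position 5 the neighborhood is 001; the next row has 1 there.

1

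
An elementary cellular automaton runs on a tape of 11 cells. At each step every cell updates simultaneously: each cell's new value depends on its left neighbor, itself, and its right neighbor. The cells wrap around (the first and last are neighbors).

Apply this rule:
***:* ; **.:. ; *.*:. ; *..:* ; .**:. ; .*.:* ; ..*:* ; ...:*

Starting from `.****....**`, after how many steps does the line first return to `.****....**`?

11

step 1: ..**.****..
step 2: **....**.**
step 3: *.****....*
step 4: ...**.****.
step 5: ***....**.*
step 6: **.****....
step 7: ....**.****
step 8: ****....**.
step 9: .**.****...
step 10: *....**.***
step 11: .****....**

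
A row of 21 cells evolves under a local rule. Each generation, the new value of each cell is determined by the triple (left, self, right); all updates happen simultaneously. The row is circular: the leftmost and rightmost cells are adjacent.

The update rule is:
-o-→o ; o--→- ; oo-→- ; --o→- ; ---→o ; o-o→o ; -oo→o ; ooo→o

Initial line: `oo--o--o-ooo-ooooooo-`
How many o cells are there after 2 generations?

14

o---o--oooo-ooooooo-o
--o-o--ooo-ooooooo-oo
count of o: 14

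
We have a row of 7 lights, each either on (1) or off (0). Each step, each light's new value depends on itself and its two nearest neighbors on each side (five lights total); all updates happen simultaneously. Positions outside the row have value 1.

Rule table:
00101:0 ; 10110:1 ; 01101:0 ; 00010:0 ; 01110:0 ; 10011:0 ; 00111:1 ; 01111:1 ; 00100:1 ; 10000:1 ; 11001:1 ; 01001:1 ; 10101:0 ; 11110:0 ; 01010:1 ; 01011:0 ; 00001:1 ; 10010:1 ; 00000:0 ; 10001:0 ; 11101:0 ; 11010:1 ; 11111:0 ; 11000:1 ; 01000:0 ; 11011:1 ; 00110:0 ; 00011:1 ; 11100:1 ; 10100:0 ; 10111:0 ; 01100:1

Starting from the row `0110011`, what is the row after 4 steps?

1111011
0000101
1110000
0011111

0011111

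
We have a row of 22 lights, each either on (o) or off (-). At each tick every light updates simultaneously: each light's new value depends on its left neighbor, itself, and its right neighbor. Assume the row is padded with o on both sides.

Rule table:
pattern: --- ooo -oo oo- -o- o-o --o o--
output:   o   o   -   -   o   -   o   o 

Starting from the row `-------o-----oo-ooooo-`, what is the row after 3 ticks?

ooooooooooooo----ooo--
oooooooooooo-oooo-o-oo
ooooooooooo---oo--o--o

ooooooooooo---oo--o--o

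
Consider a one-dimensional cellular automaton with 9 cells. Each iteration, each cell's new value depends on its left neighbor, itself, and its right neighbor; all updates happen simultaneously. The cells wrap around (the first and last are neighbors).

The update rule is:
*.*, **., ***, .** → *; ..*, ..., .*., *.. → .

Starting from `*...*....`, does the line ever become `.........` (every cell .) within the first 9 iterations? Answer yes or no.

.........
all cells are . at iteration 1

yes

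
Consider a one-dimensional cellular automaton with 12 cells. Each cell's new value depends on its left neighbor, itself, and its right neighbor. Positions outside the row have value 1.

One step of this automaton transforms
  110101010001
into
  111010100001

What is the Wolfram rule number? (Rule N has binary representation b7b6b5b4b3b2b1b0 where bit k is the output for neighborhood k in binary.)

position 0: 111 → 1  (bit 7 = 1)
position 1: 110 → 1  (bit 6 = 1)
position 2: 101 → 1  (bit 5 = 1)
position 8: 100 → 0  (bit 4 = 0)
position 11: 011 → 1  (bit 3 = 1)
position 3: 010 → 0  (bit 2 = 0)
position 10: 001 → 0  (bit 1 = 0)
position 9: 000 → 0  (bit 0 = 0)
bits b7..b0 = 11101000 = 232

232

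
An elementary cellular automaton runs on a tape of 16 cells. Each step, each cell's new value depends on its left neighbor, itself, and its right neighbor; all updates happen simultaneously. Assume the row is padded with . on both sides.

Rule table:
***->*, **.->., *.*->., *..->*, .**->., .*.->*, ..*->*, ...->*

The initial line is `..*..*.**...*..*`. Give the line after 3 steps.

*.**...*...***.*

******...*******
.****.***.*****.
*.**...*...***.*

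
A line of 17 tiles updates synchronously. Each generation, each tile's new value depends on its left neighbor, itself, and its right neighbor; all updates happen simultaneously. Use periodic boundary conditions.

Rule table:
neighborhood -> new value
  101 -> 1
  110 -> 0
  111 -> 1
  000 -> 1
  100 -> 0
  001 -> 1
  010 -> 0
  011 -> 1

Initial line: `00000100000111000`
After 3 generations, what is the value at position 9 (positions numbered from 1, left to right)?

generation 1: 11111001111110011
generation 2: 11110011111100111
generation 3: 11100111111001111
position 9 holds 1

1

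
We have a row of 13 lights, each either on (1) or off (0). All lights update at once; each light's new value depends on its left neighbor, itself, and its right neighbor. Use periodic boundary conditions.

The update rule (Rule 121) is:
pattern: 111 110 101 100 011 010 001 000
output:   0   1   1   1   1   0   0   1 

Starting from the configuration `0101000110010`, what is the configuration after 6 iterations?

0010110111001
1001111101100
0101000111110
0010110100011
1001111011011
1101001111110

1101001111110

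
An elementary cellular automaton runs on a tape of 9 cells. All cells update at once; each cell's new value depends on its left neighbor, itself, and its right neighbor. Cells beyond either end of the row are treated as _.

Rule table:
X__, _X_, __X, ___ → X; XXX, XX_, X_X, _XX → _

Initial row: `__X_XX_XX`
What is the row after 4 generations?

___XXXXXX

generation 1: XXX______
generation 2: ___XXXXXX
generation 3: XXX______  (repeats generation 1; period 2)
generation 4: ___XXXXXX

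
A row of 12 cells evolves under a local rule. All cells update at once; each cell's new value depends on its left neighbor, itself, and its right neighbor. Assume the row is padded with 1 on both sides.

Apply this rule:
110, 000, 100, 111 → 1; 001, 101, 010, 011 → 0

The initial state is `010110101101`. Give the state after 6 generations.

111111100110

000010000100
111001110010
111100111000
111110011110
111111001110
111111100110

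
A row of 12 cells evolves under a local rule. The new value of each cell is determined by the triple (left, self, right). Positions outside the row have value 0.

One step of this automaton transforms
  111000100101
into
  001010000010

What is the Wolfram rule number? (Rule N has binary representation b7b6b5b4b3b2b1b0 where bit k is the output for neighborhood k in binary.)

position 1: 111 → 0  (bit 7 = 0)
position 2: 110 → 1  (bit 6 = 1)
position 10: 101 → 1  (bit 5 = 1)
position 3: 100 → 0  (bit 4 = 0)
position 0: 011 → 0  (bit 3 = 0)
position 6: 010 → 0  (bit 2 = 0)
position 5: 001 → 0  (bit 1 = 0)
position 4: 000 → 1  (bit 0 = 1)
bits b7..b0 = 01100001 = 97

97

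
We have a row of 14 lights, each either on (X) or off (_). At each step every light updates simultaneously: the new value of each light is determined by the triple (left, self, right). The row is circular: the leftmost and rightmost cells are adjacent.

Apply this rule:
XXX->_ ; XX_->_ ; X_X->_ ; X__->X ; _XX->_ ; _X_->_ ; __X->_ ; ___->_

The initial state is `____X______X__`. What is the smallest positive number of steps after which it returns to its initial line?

step 1: _____X______X_
step 2: ______X______X
step 3: X______X______
step 4: _X______X_____
step 5: __X______X____
step 6: ___X______X___
step 7: ____X______X__

7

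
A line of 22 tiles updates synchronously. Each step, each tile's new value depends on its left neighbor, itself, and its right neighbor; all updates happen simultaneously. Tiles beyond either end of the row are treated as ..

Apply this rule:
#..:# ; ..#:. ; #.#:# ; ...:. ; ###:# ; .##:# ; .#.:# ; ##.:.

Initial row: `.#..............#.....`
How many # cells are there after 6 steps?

step 1: .##.............##....
step 2: .#.#............#.#...
step 3: .####...........####..
step 4: .###.#..........###.#.
step 5: .##.###.........##.###
step 6: .#.###.#........#.###.
count of #: 9

9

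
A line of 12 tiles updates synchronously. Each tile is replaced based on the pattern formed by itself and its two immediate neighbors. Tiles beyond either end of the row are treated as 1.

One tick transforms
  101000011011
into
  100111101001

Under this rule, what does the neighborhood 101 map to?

At position 1 the neighborhood is 101; the next row has 0 there.

0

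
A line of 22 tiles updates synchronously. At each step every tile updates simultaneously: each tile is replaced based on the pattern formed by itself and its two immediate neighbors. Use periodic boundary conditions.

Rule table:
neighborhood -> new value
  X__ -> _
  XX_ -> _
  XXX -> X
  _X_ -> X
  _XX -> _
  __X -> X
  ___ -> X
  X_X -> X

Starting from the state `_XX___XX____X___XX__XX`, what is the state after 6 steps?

_XX_XX___X__X__XXX__XX

step 1: X___XX___XXXX_XX___X__
step 2: X_XX___XX_XX_X___XXX_X
step 3: _X___XX__X__XX_XX_X_X_
step 4: XX_XX___XX_X__X__XXXX_
step 5: __X___XX__XX_XX_X_XX_X
step 6: _XX_XX___X__X__XXX__XX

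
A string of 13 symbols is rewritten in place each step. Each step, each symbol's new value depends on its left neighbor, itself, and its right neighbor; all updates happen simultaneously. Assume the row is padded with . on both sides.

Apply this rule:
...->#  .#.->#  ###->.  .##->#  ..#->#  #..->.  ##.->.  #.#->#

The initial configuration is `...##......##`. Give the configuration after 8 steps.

#...###....##

####..######.
#....##......
#.####..#####
###....##....
#...####..###
#.###....##..
###...####..#
#...###....##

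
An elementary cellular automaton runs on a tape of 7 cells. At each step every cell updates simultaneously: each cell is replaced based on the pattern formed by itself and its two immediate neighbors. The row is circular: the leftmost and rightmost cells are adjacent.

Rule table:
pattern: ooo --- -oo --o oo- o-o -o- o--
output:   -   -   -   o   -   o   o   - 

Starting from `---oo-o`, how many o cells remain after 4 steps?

3

--o--oo
-oo-o--
o--oo--
o-o---o
count of o: 3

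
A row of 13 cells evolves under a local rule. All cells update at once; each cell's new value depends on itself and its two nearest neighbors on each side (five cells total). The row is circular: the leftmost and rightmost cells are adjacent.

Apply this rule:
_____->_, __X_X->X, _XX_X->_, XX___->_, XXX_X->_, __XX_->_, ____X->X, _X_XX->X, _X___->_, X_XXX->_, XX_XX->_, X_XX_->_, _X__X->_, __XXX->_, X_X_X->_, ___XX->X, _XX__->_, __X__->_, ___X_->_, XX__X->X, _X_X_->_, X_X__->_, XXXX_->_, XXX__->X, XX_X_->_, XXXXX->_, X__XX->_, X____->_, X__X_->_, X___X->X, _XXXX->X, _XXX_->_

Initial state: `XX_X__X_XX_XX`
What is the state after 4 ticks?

XX____X______

tick 1: ______XX____X
tick 2: ____XX____X__
tick 3: __XX____X____
tick 4: XX____X______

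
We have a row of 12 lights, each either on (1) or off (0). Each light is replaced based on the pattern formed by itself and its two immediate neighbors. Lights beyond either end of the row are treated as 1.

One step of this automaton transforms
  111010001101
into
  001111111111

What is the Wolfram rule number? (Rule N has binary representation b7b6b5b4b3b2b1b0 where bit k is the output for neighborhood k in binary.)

position 0: 111 → 0  (bit 7 = 0)
position 2: 110 → 1  (bit 6 = 1)
position 3: 101 → 1  (bit 5 = 1)
position 5: 100 → 1  (bit 4 = 1)
position 8: 011 → 1  (bit 3 = 1)
position 4: 010 → 1  (bit 2 = 1)
position 7: 001 → 1  (bit 1 = 1)
position 6: 000 → 1  (bit 0 = 1)
bits b7..b0 = 01111111 = 127

127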